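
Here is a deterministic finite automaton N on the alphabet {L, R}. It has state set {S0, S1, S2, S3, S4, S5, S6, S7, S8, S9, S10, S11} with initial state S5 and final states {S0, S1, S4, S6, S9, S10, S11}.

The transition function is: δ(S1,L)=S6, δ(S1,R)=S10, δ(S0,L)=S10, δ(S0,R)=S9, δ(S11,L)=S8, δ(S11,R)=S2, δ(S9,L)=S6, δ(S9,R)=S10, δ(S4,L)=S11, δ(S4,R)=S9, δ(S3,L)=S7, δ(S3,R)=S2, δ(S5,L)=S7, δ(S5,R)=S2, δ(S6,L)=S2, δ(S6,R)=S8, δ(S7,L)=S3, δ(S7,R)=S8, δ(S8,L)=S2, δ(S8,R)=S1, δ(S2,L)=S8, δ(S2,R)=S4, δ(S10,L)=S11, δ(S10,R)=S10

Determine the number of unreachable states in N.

1

BFS from S5 reaches {S1, S2, S3, S4, S5, S6, S7, S8, S9, S10, S11}; the 1 state(s) S0 are never visited.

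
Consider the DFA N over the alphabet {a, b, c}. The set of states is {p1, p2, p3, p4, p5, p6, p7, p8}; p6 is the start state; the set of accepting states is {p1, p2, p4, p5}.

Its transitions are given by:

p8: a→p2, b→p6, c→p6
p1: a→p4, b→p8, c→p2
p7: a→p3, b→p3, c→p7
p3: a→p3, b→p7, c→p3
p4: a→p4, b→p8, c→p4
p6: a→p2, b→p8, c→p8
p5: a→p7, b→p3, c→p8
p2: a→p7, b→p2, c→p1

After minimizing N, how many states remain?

5

First remove the unreachable states {p5}; 7 states remain.
P0 = {p1,p2,p4} | {p3,p6,p7,p8}.
Refine {p1,p2,p4} on symbol a: members go to different blocks, giving {p1,p4} and {p2}.
On input c, block {p1,p4} splits into {p1} and {p4}.
Split {p3,p6,p7,p8} by δ(·,a) → {p3,p7} and {p6,p8}.
The partition is now stable with 5 blocks: {p1} | {p3,p7} | {p2} | {p4} | {p6,p8}.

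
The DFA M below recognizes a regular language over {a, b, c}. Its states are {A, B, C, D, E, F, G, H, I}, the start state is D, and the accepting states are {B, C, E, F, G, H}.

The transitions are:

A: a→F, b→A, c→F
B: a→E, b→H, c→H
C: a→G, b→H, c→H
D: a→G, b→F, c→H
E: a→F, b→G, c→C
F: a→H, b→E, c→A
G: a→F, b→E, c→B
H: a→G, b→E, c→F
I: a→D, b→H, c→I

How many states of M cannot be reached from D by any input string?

BFS from D reaches {A, B, C, D, E, F, G, H}; the 1 state(s) I are never visited.

1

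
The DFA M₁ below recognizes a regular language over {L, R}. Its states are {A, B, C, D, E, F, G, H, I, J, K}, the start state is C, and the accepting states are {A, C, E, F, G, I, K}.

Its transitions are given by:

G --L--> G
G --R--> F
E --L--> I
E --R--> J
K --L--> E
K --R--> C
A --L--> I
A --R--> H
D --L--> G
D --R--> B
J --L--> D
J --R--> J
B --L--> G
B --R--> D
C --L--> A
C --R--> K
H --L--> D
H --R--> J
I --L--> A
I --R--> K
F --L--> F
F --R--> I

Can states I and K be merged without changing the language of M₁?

Initial partition by acceptance: {A,C,E,F,G,I,K} | {B,D,H,J}.
On input R, block {A,C,E,F,G,I,K} splits into {C,F,G,I,K} and {A,E}.
Refine {C,F,G,I,K} on symbol L: members go to different blocks, giving {C,I,K} and {F,G}.
Refine {B,D,H,J} on symbol L: members go to different blocks, giving {B,D} and {H,J}.
Refine {F,G} on symbol R: members go to different blocks, giving {F} and {G}.
The partition is now stable with 6 blocks: {C,I,K} | {B,D} | {A,E} | {F} | {H,J} | {G}.
I and K lie in the same block of the stable partition, so they are equivalent — no string distinguishes them.

Yes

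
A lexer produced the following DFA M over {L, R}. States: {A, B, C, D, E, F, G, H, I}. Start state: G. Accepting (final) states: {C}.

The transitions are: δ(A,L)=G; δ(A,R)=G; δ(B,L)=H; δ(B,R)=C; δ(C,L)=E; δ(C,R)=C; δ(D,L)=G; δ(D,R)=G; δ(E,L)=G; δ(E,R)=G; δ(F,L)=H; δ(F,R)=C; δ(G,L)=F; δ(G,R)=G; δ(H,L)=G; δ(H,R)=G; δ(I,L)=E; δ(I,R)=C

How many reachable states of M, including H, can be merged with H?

States {A,B,D,I} cannot be reached from the start state, so discard them.
P0 = {C} | {E,F,G,H}.
Split {E,F,G,H} by δ(·,R) → {E,G,H} and {F}.
Refine {E,G,H} on symbol L: members go to different blocks, giving {E,H} and {G}.
Stable partition: {C} | {E,H} | {F} | {G} — 4 equivalence classes.
State H belongs to the block {E,H}, which has 2 states.

2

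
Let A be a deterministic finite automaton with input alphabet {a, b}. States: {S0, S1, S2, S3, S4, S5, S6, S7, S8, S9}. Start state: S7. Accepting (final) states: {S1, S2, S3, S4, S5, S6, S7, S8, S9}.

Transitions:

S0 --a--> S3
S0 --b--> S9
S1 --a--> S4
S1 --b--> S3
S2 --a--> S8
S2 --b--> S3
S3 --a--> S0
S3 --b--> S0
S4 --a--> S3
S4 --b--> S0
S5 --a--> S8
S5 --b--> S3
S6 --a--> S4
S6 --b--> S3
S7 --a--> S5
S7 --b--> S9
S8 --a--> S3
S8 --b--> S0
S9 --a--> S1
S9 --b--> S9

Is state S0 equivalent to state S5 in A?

Reachable states from the start: {S0,S1,S3,S4,S5,S7,S8,S9}. Unreachable: {S2,S6} — drop them.
P0 = {S1,S3,S4,S5,S7,S8,S9} | {S0}.
Split {S1,S3,S4,S5,S7,S8,S9} by δ(·,a) → {S1,S4,S5,S7,S8,S9} and {S3}.
Split {S1,S4,S5,S7,S8,S9} by δ(·,a) → {S1,S5,S7,S9} and {S4,S8}.
Refine {S1,S5,S7,S9} on symbol a: members go to different blocks, giving {S1,S5} and {S7,S9}.
Stable partition: {S1,S5} | {S0} | {S3} | {S4,S8} | {S7,S9} — 5 equivalence classes.
S0 and S5 end up in different blocks, so they are distinguishable. For instance, the string 'ε' is accepted from only S5.

No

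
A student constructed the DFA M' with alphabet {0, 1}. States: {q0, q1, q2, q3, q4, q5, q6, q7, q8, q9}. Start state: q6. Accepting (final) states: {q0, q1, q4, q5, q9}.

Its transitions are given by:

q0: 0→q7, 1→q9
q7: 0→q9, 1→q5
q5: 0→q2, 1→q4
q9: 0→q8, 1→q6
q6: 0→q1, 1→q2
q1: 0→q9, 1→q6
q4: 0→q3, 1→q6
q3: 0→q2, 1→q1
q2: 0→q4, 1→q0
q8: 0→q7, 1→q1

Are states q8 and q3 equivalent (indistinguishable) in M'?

Yes

All states are reachable from the start state.
Start with accepting vs non-accepting: {q0,q1,q4,q5,q9} | {q2,q3,q6,q7,q8}.
On input 0, block {q0,q1,q4,q5,q9} splits into {q0,q4,q5,q9} and {q1}.
Refine {q0,q4,q5,q9} on symbol 1: members go to different blocks, giving {q0,q5} and {q4,q9}.
Split {q2,q3,q6,q7,q8} by δ(·,0) → {q2,q7} and {q3,q8} and {q6}.
No further refinement is possible. Final partition (6 blocks): {q0,q5} | {q2,q7} | {q1} | {q4,q9} | {q3,q8} | {q6}.
q8 and q3 lie in the same block of the stable partition, so they are equivalent — no string distinguishes them.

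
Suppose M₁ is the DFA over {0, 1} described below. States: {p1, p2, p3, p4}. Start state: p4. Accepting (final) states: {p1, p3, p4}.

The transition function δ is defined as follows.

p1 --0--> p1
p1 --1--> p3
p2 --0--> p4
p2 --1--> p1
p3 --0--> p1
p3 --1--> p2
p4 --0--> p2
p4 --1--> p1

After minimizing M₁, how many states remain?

4

All states are reachable from the start state.
Initial partition by acceptance: {p1,p3,p4} | {p2}.
Split {p1,p3,p4} by δ(·,0) → {p1,p3} and {p4}.
On input 1, block {p1,p3} splits into {p1} and {p3}.
Stable partition: {p1} | {p2} | {p4} | {p3} — 4 equivalence classes.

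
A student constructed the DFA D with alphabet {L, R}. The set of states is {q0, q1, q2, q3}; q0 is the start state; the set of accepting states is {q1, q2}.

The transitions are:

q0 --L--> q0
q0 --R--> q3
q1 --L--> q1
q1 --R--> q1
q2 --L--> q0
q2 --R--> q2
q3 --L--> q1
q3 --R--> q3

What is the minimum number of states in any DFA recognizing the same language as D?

First remove the unreachable states {q2}; 3 states remain.
P0 = {q1} | {q0,q3}.
Split {q0,q3} by δ(·,L) → {q0} and {q3}.
No further refinement is possible. Final partition (3 blocks): {q1} | {q0} | {q3}.

3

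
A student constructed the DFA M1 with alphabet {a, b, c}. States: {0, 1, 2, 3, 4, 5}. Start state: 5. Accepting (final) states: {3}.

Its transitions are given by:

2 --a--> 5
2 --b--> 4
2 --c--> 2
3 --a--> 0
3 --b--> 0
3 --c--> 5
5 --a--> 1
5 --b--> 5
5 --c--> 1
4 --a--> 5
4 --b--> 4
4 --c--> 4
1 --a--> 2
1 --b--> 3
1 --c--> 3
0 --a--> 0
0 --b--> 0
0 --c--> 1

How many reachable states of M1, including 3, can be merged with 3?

Every state is reachable, so we keep all 6.
P0 = {3} | {0,1,2,4,5}.
Refine {0,1,2,4,5} on symbol b: members go to different blocks, giving {0,2,4,5} and {1}.
Split {0,2,4,5} by δ(·,a) → {0,2,4} and {5}.
On input a, block {0,2,4} splits into {2,4} and {0}.
No further refinement is possible. Final partition (5 blocks): {3} | {2,4} | {1} | {5} | {0}.
State 3 belongs to the block {3}, which has 1 states.

1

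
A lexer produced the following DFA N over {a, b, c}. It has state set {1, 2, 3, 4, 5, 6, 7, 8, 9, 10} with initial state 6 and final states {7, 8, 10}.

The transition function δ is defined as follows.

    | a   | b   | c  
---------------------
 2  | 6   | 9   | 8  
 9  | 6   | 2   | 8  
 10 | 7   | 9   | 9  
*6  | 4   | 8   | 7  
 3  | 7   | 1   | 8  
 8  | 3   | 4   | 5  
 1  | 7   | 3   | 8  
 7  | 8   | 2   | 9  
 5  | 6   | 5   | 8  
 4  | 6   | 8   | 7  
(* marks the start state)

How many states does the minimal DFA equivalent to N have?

5

Reachable states from the start: {1,2,3,4,5,6,7,8,9}. Unreachable: {10} — drop them.
Initial partition by acceptance: {7,8} | {1,2,3,4,5,6,9}.
Split {7,8} by δ(·,a) → {7} and {8}.
Split {1,2,3,4,5,6,9} by δ(·,a) → {2,4,5,6,9} and {1,3}.
On input b, block {2,4,5,6,9} splits into {2,5,9} and {4,6}.
No further refinement is possible. Final partition (5 blocks): {7} | {2,5,9} | {8} | {1,3} | {4,6}.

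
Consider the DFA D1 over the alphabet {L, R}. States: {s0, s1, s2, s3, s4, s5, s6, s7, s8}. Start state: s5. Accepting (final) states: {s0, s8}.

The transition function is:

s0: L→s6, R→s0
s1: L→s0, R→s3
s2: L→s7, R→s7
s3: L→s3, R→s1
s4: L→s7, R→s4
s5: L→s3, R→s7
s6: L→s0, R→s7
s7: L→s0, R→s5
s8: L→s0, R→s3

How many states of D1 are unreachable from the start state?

No path from s5 leads to s2, s4, s8; the other 6 states are all reachable.

3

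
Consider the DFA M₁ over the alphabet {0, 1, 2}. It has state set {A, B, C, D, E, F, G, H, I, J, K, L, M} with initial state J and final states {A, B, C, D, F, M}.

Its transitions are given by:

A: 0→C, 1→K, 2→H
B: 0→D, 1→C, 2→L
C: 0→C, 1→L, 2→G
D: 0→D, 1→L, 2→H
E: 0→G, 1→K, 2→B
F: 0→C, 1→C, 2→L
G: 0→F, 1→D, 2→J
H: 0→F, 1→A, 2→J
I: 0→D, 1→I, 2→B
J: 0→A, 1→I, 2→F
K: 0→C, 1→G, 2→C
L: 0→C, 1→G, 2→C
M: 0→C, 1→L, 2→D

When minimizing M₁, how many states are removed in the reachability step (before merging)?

No path from J leads to E, M; the other 11 states are all reachable.

2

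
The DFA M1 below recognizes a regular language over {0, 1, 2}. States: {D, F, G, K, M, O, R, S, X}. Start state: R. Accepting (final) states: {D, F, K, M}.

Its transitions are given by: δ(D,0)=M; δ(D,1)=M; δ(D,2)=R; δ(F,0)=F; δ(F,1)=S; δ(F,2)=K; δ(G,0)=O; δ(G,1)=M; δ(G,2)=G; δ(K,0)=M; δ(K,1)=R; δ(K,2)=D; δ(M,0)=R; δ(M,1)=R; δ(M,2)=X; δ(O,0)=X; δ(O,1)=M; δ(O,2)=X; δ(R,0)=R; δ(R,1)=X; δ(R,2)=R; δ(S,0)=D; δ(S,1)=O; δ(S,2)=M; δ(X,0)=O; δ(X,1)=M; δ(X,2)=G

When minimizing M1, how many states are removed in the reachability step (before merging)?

4

No path from R leads to D, F, K, S; the other 5 states are all reachable.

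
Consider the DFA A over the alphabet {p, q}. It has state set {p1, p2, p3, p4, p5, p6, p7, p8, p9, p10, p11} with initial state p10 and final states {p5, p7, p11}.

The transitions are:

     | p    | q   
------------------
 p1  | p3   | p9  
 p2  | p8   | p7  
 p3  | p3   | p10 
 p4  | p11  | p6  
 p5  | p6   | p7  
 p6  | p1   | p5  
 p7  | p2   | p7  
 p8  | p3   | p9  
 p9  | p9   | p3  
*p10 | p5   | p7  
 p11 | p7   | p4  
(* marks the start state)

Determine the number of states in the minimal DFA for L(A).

First remove the unreachable states {p4,p11}; 9 states remain.
Start with accepting vs non-accepting: {p5,p7} | {p1,p2,p3,p6,p8,p9,p10}.
On input p, block {p1,p2,p3,p6,p8,p9,p10} splits into {p1,p2,p3,p6,p8,p9} and {p10}.
Split {p1,p2,p3,p6,p8,p9} by δ(·,q) → {p1,p8,p9} and {p2,p6} and {p3}.
Split {p1,p8,p9} by δ(·,p) → {p1,p8} and {p9}.
Stable partition: {p5,p7} | {p1,p8} | {p10} | {p2,p6} | {p3} | {p9} — 6 equivalence classes.

6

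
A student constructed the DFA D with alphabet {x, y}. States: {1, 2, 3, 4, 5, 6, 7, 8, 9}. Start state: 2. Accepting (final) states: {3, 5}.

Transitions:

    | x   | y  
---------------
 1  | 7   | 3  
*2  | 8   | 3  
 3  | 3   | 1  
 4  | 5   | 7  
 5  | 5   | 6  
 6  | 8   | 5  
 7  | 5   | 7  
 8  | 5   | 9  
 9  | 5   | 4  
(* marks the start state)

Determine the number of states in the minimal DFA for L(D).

3

Initial partition by acceptance: {3,5} | {1,2,4,6,7,8,9}.
Refine {1,2,4,6,7,8,9} on symbol x: members go to different blocks, giving {4,7,8,9} and {1,2,6}.
The partition is now stable with 3 blocks: {3,5} | {4,7,8,9} | {1,2,6}.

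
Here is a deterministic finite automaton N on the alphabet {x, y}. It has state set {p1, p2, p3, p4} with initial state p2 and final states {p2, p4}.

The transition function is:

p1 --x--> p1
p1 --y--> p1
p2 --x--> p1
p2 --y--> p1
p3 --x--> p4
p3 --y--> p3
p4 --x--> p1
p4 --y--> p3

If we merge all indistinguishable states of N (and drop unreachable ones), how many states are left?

First remove the unreachable states {p3,p4}; 2 states remain.
Initial partition by acceptance: {p2} | {p1}.
Stable partition: {p2} | {p1} — 2 equivalence classes.

2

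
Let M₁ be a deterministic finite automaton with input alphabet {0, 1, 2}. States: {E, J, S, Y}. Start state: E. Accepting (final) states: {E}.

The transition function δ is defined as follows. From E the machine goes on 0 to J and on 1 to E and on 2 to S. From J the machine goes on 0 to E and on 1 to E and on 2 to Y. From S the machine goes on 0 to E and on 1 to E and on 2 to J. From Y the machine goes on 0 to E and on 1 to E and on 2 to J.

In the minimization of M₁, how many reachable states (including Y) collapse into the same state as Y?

Start with accepting vs non-accepting: {E} | {J,S,Y}.
The partition is now stable with 2 blocks: {E} | {J,S,Y}.
The equivalence class containing Y is {J,S,Y}, of size 3.

3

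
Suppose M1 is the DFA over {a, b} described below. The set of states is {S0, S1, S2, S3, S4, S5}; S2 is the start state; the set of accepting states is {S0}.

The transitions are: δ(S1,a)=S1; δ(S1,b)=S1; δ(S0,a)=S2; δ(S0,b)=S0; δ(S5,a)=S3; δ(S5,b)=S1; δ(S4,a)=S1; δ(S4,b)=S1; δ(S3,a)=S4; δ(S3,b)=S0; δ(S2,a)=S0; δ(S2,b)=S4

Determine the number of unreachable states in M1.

No path from S2 leads to S3, S5; the other 4 states are all reachable.

2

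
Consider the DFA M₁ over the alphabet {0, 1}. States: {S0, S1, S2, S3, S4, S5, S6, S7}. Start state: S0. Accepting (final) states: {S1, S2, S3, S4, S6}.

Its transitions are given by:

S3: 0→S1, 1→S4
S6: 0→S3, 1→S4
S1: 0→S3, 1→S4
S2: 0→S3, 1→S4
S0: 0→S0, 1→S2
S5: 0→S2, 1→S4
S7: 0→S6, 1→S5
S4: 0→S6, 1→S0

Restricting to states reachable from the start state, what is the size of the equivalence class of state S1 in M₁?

4

First remove the unreachable states {S5,S7}; 6 states remain.
P0 = {S1,S2,S3,S4,S6} | {S0}.
On input 1, block {S1,S2,S3,S4,S6} splits into {S1,S2,S3,S6} and {S4}.
The partition is now stable with 3 blocks: {S1,S2,S3,S6} | {S0} | {S4}.
State S1 belongs to the block {S1,S2,S3,S6}, which has 4 states.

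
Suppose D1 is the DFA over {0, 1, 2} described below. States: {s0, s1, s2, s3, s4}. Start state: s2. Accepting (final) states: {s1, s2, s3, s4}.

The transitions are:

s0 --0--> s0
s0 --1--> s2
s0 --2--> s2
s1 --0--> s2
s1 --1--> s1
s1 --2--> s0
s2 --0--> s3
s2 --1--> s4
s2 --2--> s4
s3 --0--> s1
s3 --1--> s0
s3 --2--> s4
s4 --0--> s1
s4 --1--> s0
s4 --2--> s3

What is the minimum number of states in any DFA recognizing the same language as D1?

4

Every state is reachable, so we keep all 5.
Start with accepting vs non-accepting: {s1,s2,s3,s4} | {s0}.
On input 1, block {s1,s2,s3,s4} splits into {s1,s2} and {s3,s4}.
Refine {s1,s2} on symbol 0: members go to different blocks, giving {s1} and {s2}.
The partition is now stable with 4 blocks: {s1} | {s0} | {s3,s4} | {s2}.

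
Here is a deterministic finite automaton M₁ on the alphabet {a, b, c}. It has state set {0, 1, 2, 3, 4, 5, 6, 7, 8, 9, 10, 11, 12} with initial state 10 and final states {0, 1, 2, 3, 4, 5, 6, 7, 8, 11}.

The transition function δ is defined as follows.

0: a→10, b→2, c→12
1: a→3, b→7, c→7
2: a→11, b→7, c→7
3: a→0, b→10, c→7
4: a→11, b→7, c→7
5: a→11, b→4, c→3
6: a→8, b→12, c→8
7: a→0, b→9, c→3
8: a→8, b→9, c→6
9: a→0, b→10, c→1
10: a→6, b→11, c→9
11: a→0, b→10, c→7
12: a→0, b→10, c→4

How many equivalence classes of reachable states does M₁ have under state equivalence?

7

States {5} cannot be reached from the start state, so discard them.
Start with accepting vs non-accepting: {0,1,2,3,4,6,7,8,11} | {9,10,12}.
Split {0,1,2,3,4,6,7,8,11} by δ(·,a) → {1,2,3,4,6,7,8,11} and {0}.
On input a, block {1,2,3,4,6,7,8,11} splits into {1,2,4,6,8} and {3,7,11}.
Split {1,2,4,6,8} by δ(·,a) → {1,2,4} and {6,8}.
Refine {9,10,12} on symbol a: members go to different blocks, giving {9,12} and {10}.
Split {3,7,11} by δ(·,b) → {3,11} and {7}.
Stable partition: {1,2,4} | {9,12} | {0} | {3,11} | {6,8} | {10} | {7} — 7 equivalence classes.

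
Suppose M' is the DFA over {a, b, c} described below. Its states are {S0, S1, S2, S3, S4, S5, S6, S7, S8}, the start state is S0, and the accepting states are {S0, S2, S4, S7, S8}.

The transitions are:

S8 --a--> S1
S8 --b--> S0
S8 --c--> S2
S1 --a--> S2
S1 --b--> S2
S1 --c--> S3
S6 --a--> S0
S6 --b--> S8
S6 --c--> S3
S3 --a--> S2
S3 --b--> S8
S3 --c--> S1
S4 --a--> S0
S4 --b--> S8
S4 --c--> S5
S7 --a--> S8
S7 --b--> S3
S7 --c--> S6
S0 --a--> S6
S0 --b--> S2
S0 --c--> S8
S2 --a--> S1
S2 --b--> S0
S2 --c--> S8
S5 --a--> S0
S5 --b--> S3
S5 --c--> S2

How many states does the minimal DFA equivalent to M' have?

Reachable states from the start: {S0,S1,S2,S3,S6,S8}. Unreachable: {S4,S5,S7} — drop them.
P0 = {S0,S2,S8} | {S1,S3,S6}.
No further refinement is possible. Final partition (2 blocks): {S0,S2,S8} | {S1,S3,S6}.

2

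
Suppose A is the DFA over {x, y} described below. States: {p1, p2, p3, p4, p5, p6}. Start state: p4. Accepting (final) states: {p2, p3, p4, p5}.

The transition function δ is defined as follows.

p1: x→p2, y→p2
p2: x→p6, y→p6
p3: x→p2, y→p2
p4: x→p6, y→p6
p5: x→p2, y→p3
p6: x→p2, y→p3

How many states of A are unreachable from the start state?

No path from p4 leads to p1, p5; the other 4 states are all reachable.

2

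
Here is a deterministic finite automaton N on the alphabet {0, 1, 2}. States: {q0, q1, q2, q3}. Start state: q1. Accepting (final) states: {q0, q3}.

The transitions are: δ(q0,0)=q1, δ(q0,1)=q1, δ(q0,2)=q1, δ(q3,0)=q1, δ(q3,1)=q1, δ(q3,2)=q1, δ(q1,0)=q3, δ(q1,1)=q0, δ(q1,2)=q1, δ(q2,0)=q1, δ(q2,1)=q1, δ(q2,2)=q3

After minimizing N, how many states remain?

2

Reachable states from the start: {q0,q1,q3}. Unreachable: {q2} — drop them.
Initial partition by acceptance: {q0,q3} | {q1}.
No further refinement is possible. Final partition (2 blocks): {q0,q3} | {q1}.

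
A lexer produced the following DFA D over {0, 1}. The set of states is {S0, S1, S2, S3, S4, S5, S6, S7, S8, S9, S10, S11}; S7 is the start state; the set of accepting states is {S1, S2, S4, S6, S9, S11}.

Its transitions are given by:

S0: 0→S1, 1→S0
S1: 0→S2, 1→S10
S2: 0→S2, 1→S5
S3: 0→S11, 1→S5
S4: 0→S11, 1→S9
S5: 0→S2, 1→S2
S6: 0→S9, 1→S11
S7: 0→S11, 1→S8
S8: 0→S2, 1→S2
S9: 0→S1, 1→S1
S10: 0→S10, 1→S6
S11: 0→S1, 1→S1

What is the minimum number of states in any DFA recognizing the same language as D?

7

First remove the unreachable states {S0,S3,S4}; 9 states remain.
Initial partition by acceptance: {S1,S2,S6,S9,S11} | {S5,S7,S8,S10}.
Split {S1,S2,S6,S9,S11} by δ(·,1) → {S6,S9,S11} and {S1,S2}.
On input 0, block {S6,S9,S11} splits into {S9,S11} and {S6}.
Refine {S5,S7,S8,S10} on symbol 0: members go to different blocks, giving {S5,S8} and {S7} and {S10}.
Refine {S1,S2} on symbol 1: members go to different blocks, giving {S1} and {S2}.
The partition is now stable with 7 blocks: {S9,S11} | {S5,S8} | {S1} | {S6} | {S7} | {S10} | {S2}.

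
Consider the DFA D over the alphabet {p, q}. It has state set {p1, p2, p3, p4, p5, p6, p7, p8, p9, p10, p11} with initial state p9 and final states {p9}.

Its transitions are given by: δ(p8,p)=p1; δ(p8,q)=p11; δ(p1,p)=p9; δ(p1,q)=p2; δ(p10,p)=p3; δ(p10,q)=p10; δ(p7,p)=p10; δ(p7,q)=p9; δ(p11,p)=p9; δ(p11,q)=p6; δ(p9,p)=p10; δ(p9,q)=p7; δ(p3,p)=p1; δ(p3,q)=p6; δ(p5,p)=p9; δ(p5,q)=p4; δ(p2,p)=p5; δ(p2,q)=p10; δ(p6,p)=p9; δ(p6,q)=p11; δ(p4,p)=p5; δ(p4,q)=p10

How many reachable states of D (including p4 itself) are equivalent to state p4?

2

Reachable states from the start: {p1,p2,p3,p4,p5,p6,p7,p9,p10,p11}. Unreachable: {p8} — drop them.
Initial partition by acceptance: {p9} | {p1,p2,p3,p4,p5,p6,p7,p10,p11}.
Refine {p1,p2,p3,p4,p5,p6,p7,p10,p11} on symbol p: members go to different blocks, giving {p2,p3,p4,p7,p10} and {p1,p5,p6,p11}.
On input p, block {p2,p3,p4,p7,p10} splits into {p2,p3,p4} and {p7,p10}.
Split {p2,p3,p4} by δ(·,q) → {p2,p4} and {p3}.
On input q, block {p1,p5,p6,p11} splits into {p1,p5} and {p6,p11}.
Refine {p7,p10} on symbol p: members go to different blocks, giving {p7} and {p10}.
No further refinement is possible. Final partition (7 blocks): {p9} | {p2,p4} | {p1,p5} | {p7} | {p3} | {p6,p11} | {p10}.
The equivalence class containing p4 is {p2,p4}, of size 2.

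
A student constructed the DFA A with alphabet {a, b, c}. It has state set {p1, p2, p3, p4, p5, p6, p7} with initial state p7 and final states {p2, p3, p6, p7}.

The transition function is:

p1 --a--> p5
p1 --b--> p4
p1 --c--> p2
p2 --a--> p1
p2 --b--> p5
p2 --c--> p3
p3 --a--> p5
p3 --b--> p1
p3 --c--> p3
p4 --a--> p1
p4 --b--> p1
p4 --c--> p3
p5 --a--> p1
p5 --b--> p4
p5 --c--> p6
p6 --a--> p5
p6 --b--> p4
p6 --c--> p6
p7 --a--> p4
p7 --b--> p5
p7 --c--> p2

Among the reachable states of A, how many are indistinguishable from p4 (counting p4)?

3

Every state is reachable, so we keep all 7.
P0 = {p2,p3,p6,p7} | {p1,p4,p5}.
The partition is now stable with 2 blocks: {p2,p3,p6,p7} | {p1,p4,p5}.
The equivalence class containing p4 is {p1,p4,p5}, of size 3.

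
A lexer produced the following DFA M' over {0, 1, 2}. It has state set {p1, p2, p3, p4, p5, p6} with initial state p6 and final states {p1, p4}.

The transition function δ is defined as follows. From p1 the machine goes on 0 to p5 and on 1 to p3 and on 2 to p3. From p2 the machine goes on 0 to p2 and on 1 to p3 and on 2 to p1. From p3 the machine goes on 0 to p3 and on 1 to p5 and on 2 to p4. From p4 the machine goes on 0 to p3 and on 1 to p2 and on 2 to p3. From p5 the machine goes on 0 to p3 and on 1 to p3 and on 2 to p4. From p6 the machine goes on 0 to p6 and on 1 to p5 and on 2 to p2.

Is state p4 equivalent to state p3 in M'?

No

All states are reachable from the start state.
P0 = {p1,p4} | {p2,p3,p5,p6}.
Split {p2,p3,p5,p6} by δ(·,2) → {p2,p3,p5} and {p6}.
The partition is now stable with 3 blocks: {p1,p4} | {p2,p3,p5} | {p6}.
p4 and p3 end up in different blocks, so they are distinguishable. For instance, the string 'ε' is accepted from only p4.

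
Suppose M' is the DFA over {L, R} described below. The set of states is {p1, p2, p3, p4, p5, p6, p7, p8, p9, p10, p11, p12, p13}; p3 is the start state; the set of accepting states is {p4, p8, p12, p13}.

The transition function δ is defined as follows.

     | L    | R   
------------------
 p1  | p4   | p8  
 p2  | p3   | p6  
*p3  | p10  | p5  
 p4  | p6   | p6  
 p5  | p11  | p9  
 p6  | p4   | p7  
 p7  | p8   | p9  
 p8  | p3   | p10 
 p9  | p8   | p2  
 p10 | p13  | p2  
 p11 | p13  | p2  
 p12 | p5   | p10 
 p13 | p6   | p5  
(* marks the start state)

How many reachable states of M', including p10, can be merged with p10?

States {p1,p12} cannot be reached from the start state, so discard them.
P0 = {p4,p8,p13} | {p2,p3,p5,p6,p7,p9,p10,p11}.
On input L, block {p2,p3,p5,p6,p7,p9,p10,p11} splits into {p6,p7,p9,p10,p11} and {p2,p3,p5}.
On input L, block {p4,p8,p13} splits into {p4,p13} and {p8}.
Refine {p4,p13} on symbol R: members go to different blocks, giving {p4} and {p13}.
Refine {p6,p7,p9,p10,p11} on symbol L: members go to different blocks, giving {p7,p9} and {p10,p11} and {p6}.
Refine {p7,p9} on symbol R: members go to different blocks, giving {p7} and {p9}.
Split {p2,p3,p5} by δ(·,L) → {p3,p5} and {p2}.
On input R, block {p3,p5} splits into {p3} and {p5}.
Stable partition: {p4} | {p7} | {p3} | {p8} | {p13} | {p10,p11} | {p6} | {p9} | {p2} | {p5} — 10 equivalence classes.
State p10 belongs to the block {p10,p11}, which has 2 states.

2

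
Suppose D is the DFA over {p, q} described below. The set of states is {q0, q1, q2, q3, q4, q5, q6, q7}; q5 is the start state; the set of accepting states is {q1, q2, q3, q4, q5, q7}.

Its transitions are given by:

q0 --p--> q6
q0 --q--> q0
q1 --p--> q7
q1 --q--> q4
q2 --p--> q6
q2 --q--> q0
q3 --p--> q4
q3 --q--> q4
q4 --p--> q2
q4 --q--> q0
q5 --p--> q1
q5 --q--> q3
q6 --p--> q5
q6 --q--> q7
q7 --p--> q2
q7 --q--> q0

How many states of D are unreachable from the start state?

Exploring from q5, all states are eventually visited, so none are unreachable.

0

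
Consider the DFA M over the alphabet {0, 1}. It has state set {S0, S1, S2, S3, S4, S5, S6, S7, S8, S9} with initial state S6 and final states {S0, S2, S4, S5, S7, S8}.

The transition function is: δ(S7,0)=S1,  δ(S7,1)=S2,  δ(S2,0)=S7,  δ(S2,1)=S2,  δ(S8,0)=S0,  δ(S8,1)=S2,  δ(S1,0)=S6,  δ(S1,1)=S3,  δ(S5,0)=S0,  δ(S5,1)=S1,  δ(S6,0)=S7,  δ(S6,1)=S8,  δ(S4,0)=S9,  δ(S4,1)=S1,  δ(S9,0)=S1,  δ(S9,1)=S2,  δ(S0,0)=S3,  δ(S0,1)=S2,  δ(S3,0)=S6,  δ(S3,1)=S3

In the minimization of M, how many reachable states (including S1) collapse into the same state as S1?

2

First remove the unreachable states {S4,S5,S9}; 7 states remain.
Initial partition by acceptance: {S0,S2,S7,S8} | {S1,S3,S6}.
Split {S0,S2,S7,S8} by δ(·,0) → {S0,S7} and {S2,S8}.
Split {S1,S3,S6} by δ(·,0) → {S1,S3} and {S6}.
Stable partition: {S0,S7} | {S1,S3} | {S2,S8} | {S6} — 4 equivalence classes.
The equivalence class containing S1 is {S1,S3}, of size 2.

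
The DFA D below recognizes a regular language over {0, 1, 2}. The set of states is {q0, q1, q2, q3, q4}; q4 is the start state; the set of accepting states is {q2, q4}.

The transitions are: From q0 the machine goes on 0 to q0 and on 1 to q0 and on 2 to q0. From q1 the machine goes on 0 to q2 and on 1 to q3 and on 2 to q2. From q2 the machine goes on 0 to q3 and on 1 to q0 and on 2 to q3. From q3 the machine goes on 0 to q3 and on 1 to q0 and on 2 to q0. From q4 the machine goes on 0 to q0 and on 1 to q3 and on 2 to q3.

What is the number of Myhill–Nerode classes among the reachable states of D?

2

Reachable states from the start: {q0,q3,q4}. Unreachable: {q1,q2} — drop them.
Start with accepting vs non-accepting: {q4} | {q0,q3}.
Stable partition: {q4} | {q0,q3} — 2 equivalence classes.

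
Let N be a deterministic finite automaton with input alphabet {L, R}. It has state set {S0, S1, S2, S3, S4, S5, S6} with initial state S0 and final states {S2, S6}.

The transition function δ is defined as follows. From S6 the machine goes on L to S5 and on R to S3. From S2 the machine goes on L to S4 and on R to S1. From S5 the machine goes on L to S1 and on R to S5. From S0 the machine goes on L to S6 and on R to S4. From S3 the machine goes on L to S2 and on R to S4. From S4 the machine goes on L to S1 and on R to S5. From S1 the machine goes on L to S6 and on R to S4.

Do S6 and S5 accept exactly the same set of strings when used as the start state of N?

No

Every state is reachable, so we keep all 7.
Initial partition by acceptance: {S2,S6} | {S0,S1,S3,S4,S5}.
On input L, block {S0,S1,S3,S4,S5} splits into {S0,S1,S3} and {S4,S5}.
Stable partition: {S2,S6} | {S0,S1,S3} | {S4,S5} — 3 equivalence classes.
S6 and S5 end up in different blocks, so they are distinguishable. For instance, the string 'ε' is accepted from only S6.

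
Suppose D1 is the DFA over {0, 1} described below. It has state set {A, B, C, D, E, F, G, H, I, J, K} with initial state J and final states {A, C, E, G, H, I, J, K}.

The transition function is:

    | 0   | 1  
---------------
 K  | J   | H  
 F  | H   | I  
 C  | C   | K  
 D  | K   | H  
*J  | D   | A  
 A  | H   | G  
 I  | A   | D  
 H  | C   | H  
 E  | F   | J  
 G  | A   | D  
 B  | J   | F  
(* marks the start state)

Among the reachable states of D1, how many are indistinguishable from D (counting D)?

1

States {B,E,F,I} cannot be reached from the start state, so discard them.
Initial partition by acceptance: {A,C,G,H,J,K} | {D}.
Split {A,C,G,H,J,K} by δ(·,0) → {A,C,G,H,K} and {J}.
Split {A,C,G,H,K} by δ(·,0) → {A,C,G,H} and {K}.
On input 1, block {A,C,G,H} splits into {A,H} and {C} and {G}.
Refine {A,H} on symbol 0: members go to different blocks, giving {A} and {H}.
The partition is now stable with 7 blocks: {A} | {D} | {J} | {K} | {C} | {G} | {H}.
The equivalence class containing D is {D}, of size 1.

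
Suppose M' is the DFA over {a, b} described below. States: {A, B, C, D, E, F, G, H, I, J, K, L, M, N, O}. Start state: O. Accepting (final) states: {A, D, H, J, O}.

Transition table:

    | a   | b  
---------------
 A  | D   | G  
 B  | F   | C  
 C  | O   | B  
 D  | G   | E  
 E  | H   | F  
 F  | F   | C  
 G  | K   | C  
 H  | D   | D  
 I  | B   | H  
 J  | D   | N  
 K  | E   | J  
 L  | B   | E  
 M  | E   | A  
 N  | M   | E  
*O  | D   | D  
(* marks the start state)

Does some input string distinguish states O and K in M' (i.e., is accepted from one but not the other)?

States {I,L} cannot be reached from the start state, so discard them.
P0 = {A,D,H,J,O} | {B,C,E,F,G,K,M,N}.
Refine {A,D,H,J,O} on symbol a: members go to different blocks, giving {A,H,J,O} and {D}.
Refine {A,H,J,O} on symbol b: members go to different blocks, giving {A,J} and {H,O}.
On input a, block {B,C,E,F,G,K,M,N} splits into {B,F,G,K,M,N} and {C,E}.
Refine {B,F,G,K,M,N} on symbol a: members go to different blocks, giving {B,F,G,N} and {K,M}.
On input a, block {B,F,G,N} splits into {B,F} and {G,N}.
No further refinement is possible. Final partition (7 blocks): {A,J} | {B,F} | {D} | {H,O} | {C,E} | {K,M} | {G,N}.
O and K end up in different blocks, so they are distinguishable. For instance, the string 'ε' is accepted from only O.

Yes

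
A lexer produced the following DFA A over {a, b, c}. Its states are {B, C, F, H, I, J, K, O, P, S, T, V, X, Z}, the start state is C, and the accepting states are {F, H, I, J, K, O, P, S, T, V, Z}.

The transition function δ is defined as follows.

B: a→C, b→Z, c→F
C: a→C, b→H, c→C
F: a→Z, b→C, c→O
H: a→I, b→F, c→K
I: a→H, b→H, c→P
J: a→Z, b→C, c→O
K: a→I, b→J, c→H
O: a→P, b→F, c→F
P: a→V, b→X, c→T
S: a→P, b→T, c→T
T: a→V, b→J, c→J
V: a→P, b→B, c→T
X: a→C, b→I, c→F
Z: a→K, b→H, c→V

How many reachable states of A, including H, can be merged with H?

First remove the unreachable states {S}; 13 states remain.
Initial partition by acceptance: {F,H,I,J,K,O,P,T,V,Z} | {B,C,X}.
Split {F,H,I,J,K,O,P,T,V,Z} by δ(·,b) → {H,I,K,O,T,Z} and {F,J,P,V}.
On input a, block {H,I,K,O,T,Z} splits into {H,I,K,Z} and {O,T}.
Refine {H,I,K,Z} on symbol b: members go to different blocks, giving {I,Z} and {H,K}.
Split {B,C,X} by δ(·,b) → {B,X} and {C}.
Refine {F,J,P,V} on symbol a: members go to different blocks, giving {P,V} and {F,J}.
Stable partition: {I,Z} | {B,X} | {P,V} | {O,T} | {H,K} | {C} | {F,J} — 7 equivalence classes.
State H belongs to the block {H,K}, which has 2 states.

2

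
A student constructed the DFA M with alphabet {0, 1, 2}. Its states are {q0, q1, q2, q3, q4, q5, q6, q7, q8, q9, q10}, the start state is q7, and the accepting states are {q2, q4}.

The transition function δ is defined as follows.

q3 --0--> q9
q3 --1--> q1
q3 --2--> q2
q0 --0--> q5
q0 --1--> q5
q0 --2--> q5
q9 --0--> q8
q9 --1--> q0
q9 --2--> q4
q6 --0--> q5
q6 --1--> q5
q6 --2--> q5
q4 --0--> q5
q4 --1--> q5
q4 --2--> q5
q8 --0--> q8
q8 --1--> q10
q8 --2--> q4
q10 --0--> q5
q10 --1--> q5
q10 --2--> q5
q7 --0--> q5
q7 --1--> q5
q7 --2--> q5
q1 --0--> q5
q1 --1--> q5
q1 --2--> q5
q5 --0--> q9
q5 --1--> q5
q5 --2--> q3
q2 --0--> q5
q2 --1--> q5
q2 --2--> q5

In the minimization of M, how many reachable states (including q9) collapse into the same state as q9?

3

First remove the unreachable states {q6}; 10 states remain.
Initial partition by acceptance: {q2,q4} | {q0,q1,q3,q5,q7,q8,q9,q10}.
Refine {q0,q1,q3,q5,q7,q8,q9,q10} on symbol 2: members go to different blocks, giving {q0,q1,q5,q7,q10} and {q3,q8,q9}.
Split {q0,q1,q5,q7,q10} by δ(·,0) → {q0,q1,q7,q10} and {q5}.
Stable partition: {q2,q4} | {q0,q1,q7,q10} | {q3,q8,q9} | {q5} — 4 equivalence classes.
State q9 belongs to the block {q3,q8,q9}, which has 3 states.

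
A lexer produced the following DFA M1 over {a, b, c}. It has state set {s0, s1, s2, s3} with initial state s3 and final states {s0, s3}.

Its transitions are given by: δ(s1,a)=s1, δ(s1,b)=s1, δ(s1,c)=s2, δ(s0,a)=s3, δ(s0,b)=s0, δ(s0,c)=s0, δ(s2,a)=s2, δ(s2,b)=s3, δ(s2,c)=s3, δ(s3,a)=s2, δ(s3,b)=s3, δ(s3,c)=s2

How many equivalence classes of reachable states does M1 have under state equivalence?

First remove the unreachable states {s0,s1}; 2 states remain.
Start with accepting vs non-accepting: {s3} | {s2}.
No further refinement is possible. Final partition (2 blocks): {s3} | {s2}.

2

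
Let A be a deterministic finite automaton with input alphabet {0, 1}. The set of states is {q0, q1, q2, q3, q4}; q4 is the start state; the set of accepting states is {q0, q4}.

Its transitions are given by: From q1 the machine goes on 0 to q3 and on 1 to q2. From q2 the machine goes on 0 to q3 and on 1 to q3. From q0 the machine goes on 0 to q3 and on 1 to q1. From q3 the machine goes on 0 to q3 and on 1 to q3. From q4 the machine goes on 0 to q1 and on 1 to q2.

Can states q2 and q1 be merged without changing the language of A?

Yes

States {q0} cannot be reached from the start state, so discard them.
P0 = {q4} | {q1,q2,q3}.
Stable partition: {q4} | {q1,q2,q3} — 2 equivalence classes.
q2 and q1 lie in the same block of the stable partition, so they are equivalent — no string distinguishes them.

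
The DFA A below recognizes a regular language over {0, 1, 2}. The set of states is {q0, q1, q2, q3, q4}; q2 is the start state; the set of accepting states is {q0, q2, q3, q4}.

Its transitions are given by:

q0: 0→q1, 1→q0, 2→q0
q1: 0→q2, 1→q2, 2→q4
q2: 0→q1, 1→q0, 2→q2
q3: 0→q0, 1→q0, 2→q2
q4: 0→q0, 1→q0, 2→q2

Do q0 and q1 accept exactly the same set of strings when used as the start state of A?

No

States {q3} cannot be reached from the start state, so discard them.
Initial partition by acceptance: {q0,q2,q4} | {q1}.
Refine {q0,q2,q4} on symbol 0: members go to different blocks, giving {q0,q2} and {q4}.
The partition is now stable with 3 blocks: {q0,q2} | {q1} | {q4}.
q0 and q1 end up in different blocks, so they are distinguishable. For instance, the string 'ε' is accepted from only q0.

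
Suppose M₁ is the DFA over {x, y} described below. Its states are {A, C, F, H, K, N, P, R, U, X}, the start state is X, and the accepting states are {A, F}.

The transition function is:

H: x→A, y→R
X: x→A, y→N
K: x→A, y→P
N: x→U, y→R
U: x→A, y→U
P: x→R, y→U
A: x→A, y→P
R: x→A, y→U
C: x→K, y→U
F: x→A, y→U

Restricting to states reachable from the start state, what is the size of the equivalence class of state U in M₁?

Reachable states from the start: {A,N,P,R,U,X}. Unreachable: {C,F,H,K} — drop them.
P0 = {A} | {N,P,R,U,X}.
Refine {N,P,R,U,X} on symbol x: members go to different blocks, giving {R,U,X} and {N,P}.
Refine {R,U,X} on symbol y: members go to different blocks, giving {R,U} and {X}.
Stable partition: {A} | {R,U} | {N,P} | {X} — 4 equivalence classes.
State U belongs to the block {R,U}, which has 2 states.

2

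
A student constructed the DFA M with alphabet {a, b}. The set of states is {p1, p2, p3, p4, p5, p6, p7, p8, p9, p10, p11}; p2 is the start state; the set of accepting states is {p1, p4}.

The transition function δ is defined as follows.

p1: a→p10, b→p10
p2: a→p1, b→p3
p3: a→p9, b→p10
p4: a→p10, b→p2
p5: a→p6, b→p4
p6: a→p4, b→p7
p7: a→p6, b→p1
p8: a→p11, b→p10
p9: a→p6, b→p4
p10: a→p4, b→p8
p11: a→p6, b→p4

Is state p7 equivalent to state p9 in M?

Yes

First remove the unreachable states {p5}; 10 states remain.
Start with accepting vs non-accepting: {p1,p4} | {p2,p3,p6,p7,p8,p9,p10,p11}.
On input a, block {p2,p3,p6,p7,p8,p9,p10,p11} splits into {p3,p7,p8,p9,p11} and {p2,p6,p10}.
Refine {p3,p7,p8,p9,p11} on symbol a: members go to different blocks, giving {p7,p9,p11} and {p3,p8}.
Refine {p2,p6,p10} on symbol b: members go to different blocks, giving {p2,p10} and {p6}.
No further refinement is possible. Final partition (5 blocks): {p1,p4} | {p7,p9,p11} | {p2,p10} | {p3,p8} | {p6}.
p7 and p9 lie in the same block of the stable partition, so they are equivalent — no string distinguishes them.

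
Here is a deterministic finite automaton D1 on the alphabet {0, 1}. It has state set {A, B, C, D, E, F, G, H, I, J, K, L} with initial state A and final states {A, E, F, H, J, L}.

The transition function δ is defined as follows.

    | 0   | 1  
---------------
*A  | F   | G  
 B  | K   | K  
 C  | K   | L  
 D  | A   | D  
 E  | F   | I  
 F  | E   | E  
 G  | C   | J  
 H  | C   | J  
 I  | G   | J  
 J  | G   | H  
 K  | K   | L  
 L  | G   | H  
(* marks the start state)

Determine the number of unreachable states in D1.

BFS from A reaches {A, C, E, F, G, H, I, J, K, L}; the 2 state(s) B, D are never visited.

2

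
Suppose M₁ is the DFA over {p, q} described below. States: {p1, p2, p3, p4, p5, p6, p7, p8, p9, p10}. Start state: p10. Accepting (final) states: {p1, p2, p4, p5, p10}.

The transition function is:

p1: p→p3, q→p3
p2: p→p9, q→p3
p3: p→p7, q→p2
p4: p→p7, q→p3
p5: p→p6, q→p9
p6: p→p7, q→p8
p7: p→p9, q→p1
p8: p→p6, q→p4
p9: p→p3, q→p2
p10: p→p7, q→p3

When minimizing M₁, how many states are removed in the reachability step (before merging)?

Starting at p10 and following transitions, the reachable set is {p1, p2, p3, p7, p9, p10}. That leaves p4, p5, p6, p8 unreachable — 4 in total.

4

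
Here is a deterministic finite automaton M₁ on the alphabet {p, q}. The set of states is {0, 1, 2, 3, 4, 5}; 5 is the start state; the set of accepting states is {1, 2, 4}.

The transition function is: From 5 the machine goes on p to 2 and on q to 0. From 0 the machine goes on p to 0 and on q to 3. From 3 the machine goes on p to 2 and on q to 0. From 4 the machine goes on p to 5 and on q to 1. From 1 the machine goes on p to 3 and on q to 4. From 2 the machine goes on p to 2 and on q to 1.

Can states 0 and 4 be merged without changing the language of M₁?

No

Start with accepting vs non-accepting: {1,2,4} | {0,3,5}.
Refine {1,2,4} on symbol p: members go to different blocks, giving {1,4} and {2}.
On input p, block {0,3,5} splits into {3,5} and {0}.
No further refinement is possible. Final partition (4 blocks): {1,4} | {3,5} | {2} | {0}.
0 and 4 end up in different blocks, so they are distinguishable. For instance, the string 'ε' is accepted from only 4.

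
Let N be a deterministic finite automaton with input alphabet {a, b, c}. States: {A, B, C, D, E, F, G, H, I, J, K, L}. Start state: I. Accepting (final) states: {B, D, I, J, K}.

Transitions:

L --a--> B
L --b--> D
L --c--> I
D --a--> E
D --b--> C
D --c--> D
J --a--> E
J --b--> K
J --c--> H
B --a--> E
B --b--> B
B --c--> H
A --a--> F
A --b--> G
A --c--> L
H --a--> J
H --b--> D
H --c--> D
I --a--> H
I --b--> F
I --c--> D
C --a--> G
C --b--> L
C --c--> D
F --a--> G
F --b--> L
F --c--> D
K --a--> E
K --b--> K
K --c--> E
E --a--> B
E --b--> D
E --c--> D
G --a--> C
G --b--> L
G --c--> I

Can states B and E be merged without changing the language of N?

No

First remove the unreachable states {A}; 11 states remain.
Initial partition by acceptance: {B,D,I,J,K} | {C,E,F,G,H,L}.
Split {B,D,I,J,K} by δ(·,b) → {B,J,K} and {D,I}.
Refine {C,E,F,G,H,L} on symbol a: members go to different blocks, giving {C,F,G} and {E,H,L}.
The partition is now stable with 4 blocks: {B,J,K} | {C,F,G} | {D,I} | {E,H,L}.
B and E end up in different blocks, so they are distinguishable. For instance, the string 'ε' is accepted from only B.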